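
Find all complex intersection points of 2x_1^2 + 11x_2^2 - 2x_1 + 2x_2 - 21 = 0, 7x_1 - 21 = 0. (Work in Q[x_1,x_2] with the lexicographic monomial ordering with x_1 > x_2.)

Compute a lex Gröbner basis by Buchberger's algorithm.
f_1 = 2x_1^2 - 2x_1 + 11x_2^2 + 2x_2 - 21, LT = x_1^2.
f_2 = 7x_1 - 21, LT = x_1.

S(f_1,f_2): lcm = x_1^2. S = 2x_1 + 11/2x_2^2 + x_2 - 21/2.
  leading term x_1: subtract (2/7)·f_2 from 2x_1 + 11/2x_2^2 + x_2 - 21/2 → 11/2x_2^2 + x_2 - 9/2
  leading term x_2^2: no divisor's leading term divides it; move 11/2x_2^2 to the remainder.
  leading term x_2: no divisor's leading term divides it; move x_2 to the remainder.
  leading term 1: no divisor's leading term divides it; move -9/2 to the remainder.
  remainder 11/2x_2^2 + x_2 - 9/2 ≠ 0; add h_3 = 11/2x_2^2 + x_2 - 9/2 to the basis.

The other S-polynomials (S(f_1,h_3), S(f_2,h_3)) all reduce to 0 modulo the current basis, so we have a Gröbner basis.
Inter-reduce: drop elements whose leading term is divisible by another's, tail-reduce, and make monic.
Reduced Gröbner basis: {x_1 - 3, x_2^2 + 2/11x_2 - 9/11}.

Since the basis is lex-ordered, x_2^2 + 2/11x_2 - 9/11 is univariate in x_2. Its roots are {-1, 9/11}. Back-substituting each root into the other basis elements fixes the other coordinates.
  x_2 = -1: the earlier basis element becomes x_1 - 3 = 0, giving x_1 = 3 — point (3, -1).
  x_2 = 9/11: the earlier basis element becomes x_1 - 3 = 0, giving x_1 = 3 — point (3, 9/11).
Substituting each solution back into the original system confirms all equations vanish.
This is the nonlinear analogue of row-reducing a linear system.

{(3, -1), (3, 9/11)}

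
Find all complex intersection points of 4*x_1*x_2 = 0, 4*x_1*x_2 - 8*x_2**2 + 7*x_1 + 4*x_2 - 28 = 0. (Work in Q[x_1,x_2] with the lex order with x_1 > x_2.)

Compute a lex Gröbner basis by Buchberger's algorithm.
f_1 = 4*x_1*x_2, LT = x_1*x_2.
f_2 = 4*x_1*x_2 + 7*x_1 - 8*x_2**2 + 4*x_2 - 28, LT = x_1*x_2.

S(f_1,f_2): lcm = x_1*x_2. S = -7/4*x_1 + 2*x_2**2 - x_2 + 7.
  leading term x_1: no divisor's leading term divides it; move -7/4*x_1 to the remainder.
  leading term x_2**2: no divisor's leading term divides it; move 2*x_2**2 to the remainder.
  leading term x_2: no divisor's leading term divides it; move -x_2 to the remainder.
  leading term 1: no divisor's leading term divides it; move 7 to the remainder.
  remainder -7/4*x_1 + 2*x_2**2 - x_2 + 7 ≠ 0; add h_3 = -7/4*x_1 + 2*x_2**2 - x_2 + 7 to the basis.

S(f_1,h_3): lcm = x_1*x_2. S = 8/7*x_2**3 - 4/7*x_2**2 + 4*x_2.
  leading term x_2**3: no divisor's leading term divides it; move 8/7*x_2**3 to the remainder.
  leading term x_2**2: no divisor's leading term divides it; move -4/7*x_2**2 to the remainder.
  leading term x_2: no divisor's leading term divides it; move 4*x_2 to the remainder.
  remainder 8/7*x_2**3 - 4/7*x_2**2 + 4*x_2 ≠ 0; add h_4 = 8/7*x_2**3 - 4/7*x_2**2 + 4*x_2 to the basis.

The other S-polynomials (S(f_2,h_3), S(f_1,h_4), S(f_2,h_4), S(h_3,h_4)) all reduce to 0 modulo the current basis, so we have a Gröbner basis.
Inter-reduce: drop elements whose leading term is divisible by another's, tail-reduce, and make monic.
Reduced Gröbner basis: {x_1 - 8/7*x_2**2 + 4/7*x_2 - 4, x_2**3 - 1/2*x_2**2 + 7/2*x_2}.

From the last basis element, x_2**3 - 1/2*x_2**2 + 7/2*x_2 = 0, so x_2 takes values in {0, 1/4 - sqrt(55)*I/4, 1/4 + sqrt(55)*I/4}. Each choice, substituted upward through the basis, yields the corresponding point(s) of the solution set.
  x_2 = 0: the earlier basis element becomes x_1 - 4 = 0, giving x_1 = 4 — point (4, 0).
  x_2 = 1/4 - sqrt(55)*I/4: the earlier basis element becomes x_1 = 0, giving x_1 = 0 — point (0, 1/4 - sqrt(55)*I/4).
  x_2 = 1/4 + sqrt(55)*I/4: the earlier basis element becomes x_1 = 0, giving x_1 = 0 — point (0, 1/4 + sqrt(55)*I/4).
Check: every point annihilates each of the original generators.

{(4, 0), (0, 1/4 - sqrt(55)*I/4), (0, 1/4 + sqrt(55)*I/4)}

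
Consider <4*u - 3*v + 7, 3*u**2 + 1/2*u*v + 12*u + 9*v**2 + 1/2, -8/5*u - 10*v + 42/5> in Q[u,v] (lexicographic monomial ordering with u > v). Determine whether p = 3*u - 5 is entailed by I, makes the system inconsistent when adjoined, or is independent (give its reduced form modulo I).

First compute the reduced Gröbner basis of I by Buchberger's algorithm.
f_1 = 4*u - 3*v + 7, LT = u.
f_2 = 3*u**2 + 1/2*u*v + 12*u + 9*v**2 + 1/2, LT = u**2.
f_3 = -8/5*u - 10*v + 42/5, LT = u.

S(f_1,f_2): lcm = u**2. S = -11/12*u*v - 9/4*u - 3*v**2 - 1/6.
  leading term u*v: subtract (-11/48*v)·f_1 from -11/12*u*v - 9/4*u - 3*v**2 - 1/6 → -9/4*u - 59/16*v**2 + 77/48*v - 1/6
  leading term u: subtract (-9/16)·f_1 from -9/4*u - 59/16*v**2 + 77/48*v - 1/6 → -59/16*v**2 - 1/12*v + 181/48
  leading term v**2: no divisor's leading term divides it; move -59/16*v**2 to the remainder.
  leading term v: no divisor's leading term divides it; move -1/12*v to the remainder.
  leading term 1: no divisor's leading term divides it; move 181/48 to the remainder.
  remainder -59/16*v**2 - 1/12*v + 181/48 ≠ 0; add h_4 = -59/16*v**2 - 1/12*v + 181/48 to the basis.

S(f_1,f_3): lcm = u. S = -7*v + 7.
  leading term v: no divisor's leading term divides it; move -7*v to the remainder.
  leading term 1: no divisor's leading term divides it; move 7 to the remainder.
  remainder -7*v + 7 ≠ 0; add h_5 = -7*v + 7 to the basis.

The other S-polynomials (S(f_2,f_3), S(f_1,h_4), S(f_2,h_4), S(f_3,h_4), S(f_1,h_5), S(f_2,h_5), S(f_3,h_5), S(h_4,h_5)) all reduce to 0 modulo the current basis, so we have a Gröbner basis.
Inter-reduce: drop elements whose leading term is divisible by another's, tail-reduce, and make monic.
Reduced Gröbner basis: {u + 1, v - 1}.
Label its elements g_1 = u + 1, g_2 = v - 1.

Reduce p = 3*u - 5 modulo G:
  leading term u: subtract (3)·g_1 from 3*u - 5 → -8
  leading term 1: no divisor's leading term divides it; move -8 to the remainder.
  normal form = -8.
The normal form is nonzero, so p ∉ I. Since p minus its normal form lies in I, I + (p) = I + (r) where r = -8; decide whether this ideal is the whole ring.
Here r = -8 is a nonzero constant, hence a unit: 1 ∈ I + (p), the Gröbner basis of I + (p) is {1}, and the enlarged system has no common solution — adjoining p is inconsistent.

The remainder on division by a Gröbner basis is unique — it is the normal form.

Adjoining 3*u - 5 makes the ideal the whole ring: the system is inconsistent.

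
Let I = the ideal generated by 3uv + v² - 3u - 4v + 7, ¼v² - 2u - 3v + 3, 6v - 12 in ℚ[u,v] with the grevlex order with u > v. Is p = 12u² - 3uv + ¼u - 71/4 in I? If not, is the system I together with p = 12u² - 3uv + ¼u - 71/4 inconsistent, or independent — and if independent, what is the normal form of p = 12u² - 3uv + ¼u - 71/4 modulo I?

12u² - 3uv + ¼u - 71/4 lies in I (it reduces to 0).

First compute the reduced Gröbner basis of I by Buchberger's algorithm.
f_1 = 3uv + v² - 3u - 4v + 7, LT = uv.
f_2 = ¼v² - 2u - 3v + 3, LT = v².
f_3 = 6v - 12, LT = v.

S(f_1,f_2): lcm = uv². S = ⅓v³ + 8u² + 11uv - 4/3v² - 12u + 7/3v.
  leading term v³: subtract (4/3v)·f_2 from ⅓v³ + 8u² + 11uv - 4/3v² - 12u + 7/3v → 8u² + 41/3uv + 8/3v² - 12u - 5/3v
  leading term u²: no divisor's leading term divides it; move 8u² to the remainder.
  leading term uv: subtract (41/9)·f_1 from 41/3uv + 8/3v² - 12u - 5/3v → -17/9v² + 5/3u + 149/9v - 287/9
  leading term v²: subtract (-68/9)·f_2 from -17/9v² + 5/3u + 149/9v - 287/9 → -121/9u - 55/9v - 83/9
  leading term u: no divisor's leading term divides it; move -121/9u to the remainder.
  leading term v: subtract (-55/54)·f_3 from -55/9v - 83/9 → -193/9
  leading term 1: no divisor's leading term divides it; move -193/9 to the remainder.
  remainder 8u² - 121/9u - 193/9 ≠ 0; add h_4 = 8u² - 121/9u - 193/9 to the basis.

S(f_1,f_3): lcm = uv. S = ⅓v² + u - 4/3v + 7/3.
  leading term v²: subtract (4/3)·f_2 from ⅓v² + u - 4/3v + 7/3 → 11/3u + 8/3v - 5/3
  leading term u: no divisor's leading term divides it; move 11/3u to the remainder.
  leading term v: subtract (4/9)·f_3 from 8/3v - 5/3 → 11/3
  leading term 1: no divisor's leading term divides it; move 11/3 to the remainder.
  remainder 11/3u + 11/3 ≠ 0; add h_5 = 11/3u + 11/3 to the basis.

The other S-polynomials (S(f_2,f_3), S(f_1,h_4), S(f_2,h_4), S(f_3,h_4), S(f_1,h_5), S(f_2,h_5), S(f_3,h_5), S(h_4,h_5)) all reduce to 0 modulo the current basis, so we have a Gröbner basis.
Inter-reduce: drop elements whose leading term is divisible by another's, tail-reduce, and make monic.
Reduced Gröbner basis: {u + 1, v - 2}.
Label its elements g_1 = u + 1, g_2 = v - 2.

Reduce p = 12u² - 3uv + ¼u - 71/4 modulo G:
  leading term u²: subtract (12u)·g_1 from 12u² - 3uv + ¼u - 71/4 → -3uv - 47/4u - 71/4
  leading term uv: subtract (-3v)·g_1 from -3uv - 47/4u - 71/4 → -47/4u + 3v - 71/4
  leading term u: subtract (-47/4)·g_1 from -47/4u + 3v - 71/4 → 3v - 6
  leading term v: subtract (3)·g_2 from 3v - 6 → 0
  normal form = 0.
Since the normal form is 0, p ∈ I.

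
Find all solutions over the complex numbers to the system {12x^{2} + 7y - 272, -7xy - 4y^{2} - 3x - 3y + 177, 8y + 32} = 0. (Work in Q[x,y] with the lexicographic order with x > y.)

{(-5, -4)}

Compute a lex Gröbner basis by Buchberger's algorithm.
f_1 = 12x^{2} + 7y - 272, LT = x^{2}.
f_2 = -7xy - 3x - 4y^{2} - 3y + 177, LT = xy.
f_3 = 8y + 32, LT = y.

S(f_1,f_2): lcm = x^{2}y. S = -\tfrac{3}{7}x^{2} - \tfrac{4}{7}xy^{2} - \tfrac{3}{7}xy + \tfrac{177}{7}x + \tfrac{7}{12}y^{2} - \tfrac{68}{3}y.
  reduce S modulo (f_1, f_2, f_3):
  remainder \tfrac{8700}{343}x + \tfrac{43500}{343} ≠ 0; add h_4 = \tfrac{8700}{343}x + \tfrac{43500}{343} to the basis.

The other S-polynomials (S(f_1,f_3), S(f_2,f_3), S(f_1,h_4), S(f_2,h_4), S(f_3,h_4)) all reduce to 0 modulo the current basis, so we have a Gröbner basis.
Inter-reduce: drop elements whose leading term is divisible by another's, tail-reduce, and make monic.
Reduced Gröbner basis: {x + 5, y + 4}.

From the last basis element, y + 4 = 0, so y takes values in {-4}. Each choice, substituted upward through the basis, yields the corresponding point(s) of the solution set.
  y = -4: the earlier basis element becomes x + 5 = 0, giving x = -5 — point (-5, -4).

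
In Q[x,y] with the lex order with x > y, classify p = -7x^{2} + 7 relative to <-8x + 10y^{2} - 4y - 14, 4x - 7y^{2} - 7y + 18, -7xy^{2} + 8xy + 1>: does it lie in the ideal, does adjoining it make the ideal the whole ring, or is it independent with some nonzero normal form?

-7x^{2} + 7 lies in I (it reduces to 0).

First compute the reduced Gröbner basis of I by Buchberger's algorithm.
f_1 = -8x + 10y^{2} - 4y - 14, LT = x.
f_2 = 4x - 7y^{2} - 7y + 18, LT = x.
f_3 = -7xy^{2} + 8xy + 1, LT = xy^{2}.

S(f_1,f_2): lcm = x. S = \tfrac{1}{2}y^{2} + \tfrac{9}{4}y - \tfrac{11}{4}.
  reduce S modulo (f_1, f_2, f_3):
  remainder \tfrac{1}{2}y^{2} + \tfrac{9}{4}y - \tfrac{11}{4} ≠ 0; add h_4 = \tfrac{1}{2}y^{2} + \tfrac{9}{4}y - \tfrac{11}{4} to the basis.

S(f_1,f_3): lcm = xy^{2}. S = \tfrac{8}{7}xy - \tfrac{5}{4}y^{4} + \tfrac{1}{2}y^{3} + \tfrac{7}{4}y^{2} + \tfrac{1}{7}.
  reduce S modulo (f_1, f_2, f_3, h_4):
  remainder \tfrac{48863}{224}y - \tfrac{48863}{224} ≠ 0; add h_5 = \tfrac{48863}{224}y - \tfrac{48863}{224} to the basis.

The other S-polynomials (S(f_2,f_3), S(f_1,h_4), S(f_2,h_4), S(f_3,h_4), S(f_1,h_5), S(f_2,h_5), S(f_3,h_5), S(h_4,h_5)) all reduce to 0 modulo the current basis, so we have a Gröbner basis.
Inter-reduce: drop elements whose leading term is divisible by another's, tail-reduce, and make monic.
Reduced Gröbner basis: {x + 1, y - 1}.
Label its elements g_1 = x + 1, g_2 = y - 1.

Reduce p = -7x^{2} + 7 modulo G:
  leading term x^{2}: subtract (-7x)·g_1 from -7x^{2} + 7 → 7x + 7
  leading term x: subtract (7)·g_1 from 7x + 7 → 0
  normal form = 0.
Since the normal form is 0, p ∈ I.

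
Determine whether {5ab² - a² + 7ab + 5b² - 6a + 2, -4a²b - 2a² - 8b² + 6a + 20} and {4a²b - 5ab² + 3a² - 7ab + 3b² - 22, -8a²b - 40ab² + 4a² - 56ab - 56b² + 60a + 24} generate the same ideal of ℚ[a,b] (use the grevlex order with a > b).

Yes, the ideals are equal.

Since reduced Gröbner bases are canonical representatives of ideals under a given ordering, it suffices to compute and compare them.
Buchberger on the first generating set:
f_1 = 5ab² - a² + 7ab + 5b² - 6a + 2, LT = ab².
f_2 = -4a²b - 2a² - 8b² + 6a + 20, LT = a²b.

S(f_1,f_2): lcm = a²b². S = -⅕a³ + 9/10a²b + ab² - 2b³ - 6/5a² + 3/2ab + ⅖a + 5b.
  reduce S modulo (f_1, f_2):
  remainder -⅕a³ - 2b³ - 29/20a² + 1/10ab - 14/5b² + 59/20a + 5b + 41/10 ≠ 0; add g_3 = -⅕a³ - 2b³ - 29/20a² + 1/10ab - 14/5b² + 59/20a + 5b + 41/10 to the basis.

S(f_1,g_3): lcm = a³b². S = -10b⁵ - ⅕a⁴ + 7/5a³b - 25/4a²b² + ½ab³ - 14b⁴ - 6/5a³ + 59/4ab² + 25b³ + ⅖a² + 41/2b².
  reduce S modulo (f_1, f_2, g_3):
  remainder -10b⁵ - 14b⁴ + 79/2b³ + 33/10a² - 547/20ab + 17/2b² + 301/20a - 87/2b + 39/10 ≠ 0; add g_4 = -10b⁵ - 14b⁴ + 79/2b³ + 33/10a² - 547/20ab + 17/2b² + 301/20a - 87/2b + 39/10 to the basis.

S(f_2,g_3): lcm = a³b. S = -10b⁴ + ½a³ - 29/4a²b + 5/2ab² - 14b³ - 3/2a² + 59/4ab + 25b² - 5a + 41/2b.
  reduce S modulo (f_1, f_2, g_3, g_4):
  remainder -10b⁴ - 19b³ - a² + 23/2ab + 30b² - 11/2a + 33b - 27 ≠ 0; add g_5 = -10b⁴ - 19b³ - a² + 23/2ab + 30b² - 11/2a + 33b - 27 to the basis.

The other S-polynomials (S(f_1,g_4), S(f_2,g_4), S(g_3,g_4), S(f_1,g_5), S(f_2,g_5), S(g_3,g_5), S(g_4,g_5)) all reduce to 0 modulo the current basis, so we have a Gröbner basis.
Inter-reduce: drop elements whose leading term is divisible by another's, tail-reduce, and make monic.
Reduced Gröbner basis: {b⁴ + 19/10b³ + 1/10a² - 23/20ab - 3b² + 11/20a - 33/10b + 27/10, a³ + 10b³ + 29/4a² - ½ab + 14b² - 59/4a - 25b - 41/2, a²b + ½a² + 2b² - 3/2a - 5, ab² - ⅕a² + 7/5ab + b² - 6/5a + ⅖}.

Buchberger on the second generating set:
h_1 = 4a²b - 5ab² + 3a² - 7ab + 3b² - 22, LT = a²b.
h_2 = -8a²b - 40ab² + 4a² - 56ab - 56b² + 60a + 24, LT = a²b.

S(h_1,h_2): lcm = a²b. S = -25/4ab² + 5/4a² - 35/4ab - 25/4b² + 15/2a - 5/2.
  reduce S modulo (h_1, h_2):
  remainder -25/4ab² + 5/4a² - 35/4ab - 25/4b² + 15/2a - 5/2 ≠ 0; add k_3 = -25/4ab² + 5/4a² - 35/4ab - 25/4b² + 15/2a - 5/2 to the basis.

S(h_1,k_3): lcm = a²b². S = -5/4ab³ + ⅕a³ - 13/20a²b - 11/4ab² + ¾b³ + 6/5a² - ⅖a - 11/2b.
  reduce S modulo (h_1, h_2, k_3):
  remainder ⅕a³ + 2b³ + 29/20a² - 1/10ab + 14/5b² - 59/20a - 5b - 41/10 ≠ 0; add k_4 = ⅕a³ + 2b³ + 29/20a² - 1/10ab + 14/5b² - 59/20a - 5b - 41/10 to the basis.

S(h_1,k_4): lcm = a³b. S = -5/4a²b² - 10b⁴ + ¾a³ - 9a²b + 5/4ab² - 14b³ + 59/4ab + 25b² - 11/2a + 41/2b.
  reduce S modulo (h_1, h_2, k_3, k_4):
  remainder -10b⁴ - 19b³ - a² + 23/2ab + 30b² - 11/2a + 33b - 27 ≠ 0; add k_5 = -10b⁴ - 19b³ - a² + 23/2ab + 30b² - 11/2a + 33b - 27 to the basis.

The other S-polynomials (S(h_2,k_3), S(h_2,k_4), S(k_3,k_4), S(h_1,k_5), S(h_2,k_5), S(k_3,k_5), S(k_4,k_5)) all reduce to 0 modulo the current basis, so we have a Gröbner basis.
Inter-reduce: drop elements whose leading term is divisible by another's, tail-reduce, and make monic.
Reduced Gröbner basis: {b⁴ + 19/10b³ + 1/10a² - 23/20ab - 3b² + 11/20a - 33/10b + 27/10, a³ + 10b³ + 29/4a² - ½ab + 14b² - 59/4a - 25b - 41/2, a²b + ½a² + 2b² - 3/2a - 5, ab² - ⅕a² + 7/5ab + b² - 6/5a + ⅖}.

Same reduced basis, so the two generating sets span the same ideal.
The same test decides containment: I ⊆ J iff every generator of I reduces to 0 modulo a Gröbner basis of J.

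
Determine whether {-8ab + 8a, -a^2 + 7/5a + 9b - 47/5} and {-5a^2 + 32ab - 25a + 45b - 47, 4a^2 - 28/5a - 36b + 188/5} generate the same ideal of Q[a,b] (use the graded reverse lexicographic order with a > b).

For a fixed monomial order, each ideal has a unique reduced Gröbner basis; comparing bases decides equality.
Buchberger on the first generating set:
f_1 = -8ab + 8a, LT = ab.
f_2 = -a^2 + 7/5a + 9b - 47/5, LT = a^2.

S(f_1,f_2): lcm = a^2b. S = -a^2 + 7/5ab + 9b^2 - 47/5b.
  reduce S modulo (f_1, f_2):
  remainder 9b^2 - 92/5b + 47/5 ≠ 0; add g_3 = 9b^2 - 92/5b + 47/5 to the basis.

The other S-polynomials (S(f_1,g_3), S(f_2,g_3)) all reduce to 0 modulo the current basis, so we have a Gröbner basis.
Inter-reduce: drop elements whose leading term is divisible by another's, tail-reduce, and make monic.
Reduced Gröbner basis: {a^2 - 7/5a - 9b + 47/5, ab - a, b^2 - 92/45b + 47/45}.

Buchberger on the second generating set:
h_1 = -5a^2 + 32ab - 25a + 45b - 47, LT = a^2.
h_2 = 4a^2 - 28/5a - 36b + 188/5, LT = a^2.

S(h_1,h_2): lcm = a^2. S = -32/5ab + 32/5a.
  reduce S modulo (h_1, h_2):
  remainder -32/5ab + 32/5a ≠ 0; add k_3 = -32/5ab + 32/5a to the basis.

S(h_1,k_3): lcm = a^2b. S = -32/5ab^2 + a^2 + 5ab - 9b^2 + 47/5b.
  reduce S modulo (h_1, h_2, k_3):
  remainder -9b^2 + 92/5b - 47/5 ≠ 0; add k_4 = -9b^2 + 92/5b - 47/5 to the basis.

The other S-polynomials (S(h_2,k_3), S(h_1,k_4), S(h_2,k_4), S(k_3,k_4)) all reduce to 0 modulo the current basis, so we have a Gröbner basis.
Inter-reduce: drop elements whose leading term is divisible by another's, tail-reduce, and make monic.
Reduced Gröbner basis: {a^2 - 7/5a - 9b + 47/5, ab - a, b^2 - 92/45b + 47/45}.

The two bases agree; hence the ideals are identical.

Yes, the ideals are equal.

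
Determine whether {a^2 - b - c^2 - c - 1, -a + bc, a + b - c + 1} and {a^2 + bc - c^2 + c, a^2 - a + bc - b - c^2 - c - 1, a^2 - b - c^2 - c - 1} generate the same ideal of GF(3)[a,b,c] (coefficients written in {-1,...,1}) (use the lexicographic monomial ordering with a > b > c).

For a fixed monomial order, each ideal has a unique reduced Gröbner basis; comparing bases decides equality.
Buchberger on the first generating set:
f_1 = a^2 - b - c^2 - c - 1, LT = a^2.
f_2 = -a + bc, LT = a.
f_3 = a + b - c + 1, LT = a.

S(f_1,f_2): lcm = a^2. S = abc - b - c^2 - c - 1.
  reduce S modulo (f_1, f_2, f_3):
  remainder b^2c^2 - b - c^2 - c - 1 ≠ 0; add g_4 = b^2c^2 - b - c^2 - c - 1 to the basis.

S(f_1,f_3): lcm = a^2. S = -ab + ac - a - b - c^2 - c - 1.
  reduce S modulo (f_1, f_2, f_3, g_4):
  remainder -b^2c + bc^2 - bc - b - c^2 - c - 1 ≠ 0; add g_5 = -b^2c + bc^2 - bc - b - c^2 - c - 1 to the basis.

S(f_2,f_3): lcm = a. S = -bc - b + c - 1.
  reduce S modulo (f_1, f_2, f_3, g_4, g_5):
  remainder -bc - b + c - 1 ≠ 0; add g_6 = -bc - b + c - 1 to the basis.

S(g_4,g_5): lcm = b^2c^2. S = bc^3 - bc^2 - bc - b - c^3 + c^2 + c - 1.
  reduce S modulo (f_1, f_2, f_3, g_4, g_5, g_6):
  remainder b + c^2 + c + 1 ≠ 0; add g_7 = b + c^2 + c + 1 to the basis.

S(g_4,g_7): lcm = b^2c^2. S = -bc^4 - bc^3 - bc^2 - b - c^2 - c - 1.
  reduce S modulo (f_1, f_2, f_3, g_4, g_5, g_6, g_7):
  remainder -c^4 + c^3 ≠ 0; add g_8 = -c^4 + c^3 to the basis.

S(g_5,g_7): lcm = b^2c. S = -bc^3 + bc^2 + b + c^2 + c + 1.
  reduce S modulo (f_1, f_2, f_3, g_4, g_5, g_6, g_7, g_8):
  remainder -c^3 + c^2 ≠ 0; add g_9 = -c^3 + c^2 to the basis.

The other S-polynomials (S(f_1,g_4), S(f_2,g_4), S(f_3,g_4), S(f_1,g_5), S(f_2,g_5), S(f_3,g_5), S(f_1,g_6), S(f_2,g_6), S(f_3,g_6), S(g_4,g_6), S(g_5,g_6), S(f_1,g_7), S(f_2,g_7), S(f_3,g_7), S(g_6,g_7), S(f_1,g_8), S(f_2,g_8), S(f_3,g_8), S(g_4,g_8), S(g_5,g_8), S(g_6,g_8), S(g_7,g_8), S(f_1,g_9), S(f_2,g_9), S(f_3,g_9), S(g_4,g_9), S(g_5,g_9), S(g_6,g_9), S(g_7,g_9), S(g_8,g_9)) all reduce to 0 modulo the current basis, so we have a Gröbner basis.
Inter-reduce: drop elements whose leading term is divisible by another's, tail-reduce, and make monic.
Reduced Gröbner basis: {a - c^2 + c, b + c^2 + c + 1, c^3 - c^2}.

Buchberger on the second generating set:
h_1 = a^2 + bc - c^2 + c, LT = a^2.
h_2 = a^2 - a + bc - b - c^2 - c - 1, LT = a^2.
h_3 = a^2 - b - c^2 - c - 1, LT = a^2.

S(h_1,h_2): lcm = a^2. S = a + b - c + 1.
  reduce S modulo (h_1, h_2, h_3):
  remainder a + b - c + 1 ≠ 0; add k_4 = a + b - c + 1 to the basis.

S(h_1,h_3): lcm = a^2. S = bc + b - c + 1.
  reduce S modulo (h_1, h_2, h_3, k_4):
  remainder bc + b - c + 1 ≠ 0; add k_5 = bc + b - c + 1 to the basis.

S(h_1,k_4): lcm = a^2. S = -ab + ac - a + bc - c^2 + c.
  reduce S modulo (h_1, h_2, h_3, k_4, k_5):
  remainder b^2 + c - 1 ≠ 0; add k_6 = b^2 + c - 1 to the basis.

S(k_5,k_6): lcm = b^2c. S = b^2 - bc + b - c^2 + c.
  reduce S modulo (h_1, h_2, h_3, k_4, k_5, k_6):
  remainder -b - c^2 - c - 1 ≠ 0; add k_7 = -b - c^2 - c - 1 to the basis.

S(k_5,k_7): lcm = bc. S = b - c^3 - c^2 + c + 1.
  reduce S modulo (h_1, h_2, h_3, k_4, k_5, k_6, k_7):
  remainder -c^3 + c^2 ≠ 0; add k_8 = -c^3 + c^2 to the basis.

The other S-polynomials (S(h_2,h_3), S(h_2,k_4), S(h_3,k_4), S(h_1,k_5), S(h_2,k_5), S(h_3,k_5), S(k_4,k_5), S(h_1,k_6), S(h_2,k_6), S(h_3,k_6), S(k_4,k_6), S(h_1,k_7), S(h_2,k_7), S(h_3,k_7), S(k_4,k_7), S(k_6,k_7), S(h_1,k_8), S(h_2,k_8), S(h_3,k_8), S(k_4,k_8), S(k_5,k_8), S(k_6,k_8), S(k_7,k_8)) all reduce to 0 modulo the current basis, so we have a Gröbner basis.
Inter-reduce: drop elements whose leading term is divisible by another's, tail-reduce, and make monic.
Reduced Gröbner basis: {a - c^2 + c, b + c^2 + c + 1, c^3 - c^2}.

These coincide, so the ideals are equal.

Yes, the ideals are equal.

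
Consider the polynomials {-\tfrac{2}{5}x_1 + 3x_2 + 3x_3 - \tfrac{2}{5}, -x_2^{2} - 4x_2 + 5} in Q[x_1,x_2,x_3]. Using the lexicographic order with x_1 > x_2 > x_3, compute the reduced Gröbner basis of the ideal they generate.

f_1 = -\tfrac{2}{5}x_1 + 3x_2 + 3x_3 - \tfrac{2}{5}, LT = x_1.
f_2 = -x_2^{2} - 4x_2 + 5, LT = x_2^{2}.

The S-polynomials (S(f_1,f_2)) all reduce to 0 modulo the current basis, so we have a Gröbner basis.

G = {x_1 - \tfrac{15}{2}x_2 - \tfrac{15}{2}x_3 + 1, x_2^{2} + 4x_2 - 5}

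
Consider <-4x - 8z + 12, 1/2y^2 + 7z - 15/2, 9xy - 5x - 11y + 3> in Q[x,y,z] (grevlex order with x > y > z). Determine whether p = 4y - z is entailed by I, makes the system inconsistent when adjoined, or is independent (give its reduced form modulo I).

First compute the reduced Gröbner basis of I by Buchberger's algorithm.
f_1 = -4x - 8z + 12, LT = x.
f_2 = 1/2y^2 + 7z - 15/2, LT = y^2.
f_3 = 9xy - 5x - 11y + 3, LT = xy.

S(f_1,f_3): lcm = xy. S = 2yz + 5/9x - 16/9y - 1/3.
  reduce S modulo (f_1, f_2, f_3):
  remainder 2yz - 16/9y - 10/9z + 4/3 ≠ 0; add h_4 = 2yz - 16/9y - 10/9z + 4/3 to the basis.

S(f_2,f_3): lcm = xy^2. S = 5/9xy + 11/9y^2 + 14xz - 15x - 1/3y.
  reduce S modulo (f_1, f_2, f_3, h_4):
  remainder -28z^2 + 28/81y + 4396/81z - 700/27 ≠ 0; add h_5 = -28z^2 + 28/81y + 4396/81z - 700/27 to the basis.

The other S-polynomials (S(f_1,f_2), S(f_1,h_4), S(f_2,h_4), S(f_3,h_4), S(f_1,h_5), S(f_2,h_5), S(f_3,h_5), S(h_4,h_5)) all reduce to 0 modulo the current basis, so we have a Gröbner basis.
Inter-reduce: drop elements whose leading term is divisible by another's, tail-reduce, and make monic.
Reduced Gröbner basis: {y^2 + 14z - 15, yz - 8/9y - 5/9z + 2/3, z^2 - 1/81y - 157/81z + 25/27, x + 2z - 3}.
Label its elements g_1 = y^2 + 14z - 15, g_2 = yz - 8/9y - 5/9z + 2/3, g_3 = z^2 - 1/81y - 157/81z + 25/27, g_4 = x + 2z - 3.

Reduce p = 4y - z modulo G:
  leading term y: no divisor's leading term divides it; move 4y to the remainder.
  leading term z: no divisor's leading term divides it; move -z to the remainder.
  normal form = 4y - z.
The normal form is nonzero, so p ∉ I. Since p minus its normal form lies in I, I + (p) = I + (r) where r = 4y - z; decide whether this ideal is the whole ring.
Run Buchberger on G together with r (pairs among the g_i already reduce to 0 since G is a Gröbner basis):
g_1 = y^2 + 14z - 15, LT = y^2.
g_2 = yz - 8/9y - 5/9z + 2/3, LT = yz.
g_3 = z^2 - 1/81y - 157/81z + 25/27, LT = z^2.
g_4 = x + 2z - 3, LT = x.
r = 4y - z, LT = y.

S(g_1,r): lcm = y^2. S = 1/4yz + 14z - 15.
  reduce S modulo (g_1, g_2, g_3, g_4, r):
  remainder 511/36z - 91/6 ≠ 0; add m_6 = 511/36z - 91/6 to the basis.

S(g_2,r): lcm = yz. S = 1/4z^2 - 8/9y - 5/9z + 2/3.
  reduce S modulo (g_1, g_2, g_3, g_4, r, m_6):
  remainder 215/1752 ≠ 0; add m_7 = 215/1752 to the basis.

The other S-polynomials (S(g_1,g_2), S(g_1,g_3), S(g_1,g_4), S(g_2,g_3), S(g_2,g_4), S(g_3,g_4), S(g_3,r), S(g_4,r), S(g_1,m_6), S(g_2,m_6), S(g_3,m_6), S(g_4,m_6), S(r,m_6), S(g_1,m_7), S(g_2,m_7), S(g_3,m_7), S(g_4,m_7), S(r,m_7), S(m_6,m_7)) all reduce to 0 modulo the current basis, so we have a Gröbner basis.
Inter-reduce: drop elements whose leading term is divisible by another's, tail-reduce, and make monic.
Reduced Gröbner basis: {1}.
The reduced Gröbner basis of I + (p) is {1}: the ideal is the whole ring, so the enlarged system has no common solution — adjoining p is inconsistent.

Adjoining 4y - z makes the ideal the whole ring: the system is inconsistent.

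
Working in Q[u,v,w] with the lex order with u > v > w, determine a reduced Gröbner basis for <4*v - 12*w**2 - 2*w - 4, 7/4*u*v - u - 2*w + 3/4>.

G = {u*w**2 + 1/6*u*w + 1/7*u - 8/21*w + 1/7, v - 3*w**2 - 1/2*w - 1}

f_1 = 4*v - 12*w**2 - 2*w - 4, LT = v.
f_2 = 7/4*u*v - u - 2*w + 3/4, LT = u*v.

S(f_1,f_2): lcm = u*v. S = -3*u*w**2 - 1/2*u*w - 3/7*u + 8/7*w - 3/7.
  leading term u*w**2: no divisor's leading term divides it; move -3*u*w**2 to the remainder.
  leading term u*w: no divisor's leading term divides it; move -1/2*u*w to the remainder.
  leading term u: no divisor's leading term divides it; move -3/7*u to the remainder.
  leading term w: no divisor's leading term divides it; move 8/7*w to the remainder.
  leading term 1: no divisor's leading term divides it; move -3/7 to the remainder.
  remainder -3*u*w**2 - 1/2*u*w - 3/7*u + 8/7*w - 3/7 ≠ 0; add g_3 = -3*u*w**2 - 1/2*u*w - 3/7*u + 8/7*w - 3/7 to the basis.

The other S-polynomials (S(f_1,g_3), S(f_2,g_3)) all reduce to 0 modulo the current basis, so we have a Gröbner basis.
Inter-reduce: drop elements whose leading term is divisible by another's, tail-reduce, and make monic.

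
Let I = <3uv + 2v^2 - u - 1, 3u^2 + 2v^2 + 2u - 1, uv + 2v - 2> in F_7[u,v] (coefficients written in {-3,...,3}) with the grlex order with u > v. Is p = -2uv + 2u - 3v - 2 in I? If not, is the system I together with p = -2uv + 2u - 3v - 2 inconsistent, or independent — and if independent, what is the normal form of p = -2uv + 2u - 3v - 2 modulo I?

-2uv + 2u - 3v - 2 lies in I (it reduces to 0).

First compute the reduced Gröbner basis of I by Buchberger's algorithm.
f_1 = 3uv + 2v^2 - u - 1, LT = uv.
f_2 = 3u^2 + 2v^2 + 2u - 1, LT = u^2.
f_3 = uv + 2v - 2, LT = uv.

S(f_1,f_2): lcm = u^2v. S = 3uv^2 - 3v^3 + 2u^2 - 3uv + 2u - 2v.
  leading term uv^2: subtract (v)·f_1 from 3uv^2 - 3v^3 + 2u^2 - 3uv + 2u - 2v → 2v^3 + 2u^2 - 2uv + 2u - v
  leading term v^3: no divisor's leading term divides it; move 2v^3 to the remainder.
  leading term u^2: subtract (3)·f_2 from 2u^2 - 2uv + 2u - v → -2uv + v^2 + 3u - v + 3
  leading term uv: subtract (-3)·f_1 from -2uv + v^2 + 3u - v + 3 → -v
  leading term v: no divisor's leading term divides it; move -v to the remainder.
  remainder 2v^3 - v ≠ 0; add h_4 = 2v^3 - v to the basis.

S(f_1,f_3): lcm = uv. S = 3v^2 + 2u - 2v - 3.
  leading term v^2: no divisor's leading term divides it; move 3v^2 to the remainder.
  leading term u: no divisor's leading term divides it; move 2u to the remainder.
  leading term v: no divisor's leading term divides it; move -2v to the remainder.
  leading term 1: no divisor's leading term divides it; move -3 to the remainder.
  remainder 3v^2 + 2u - 2v - 3 ≠ 0; add h_5 = 3v^2 + 2u - 2v - 3 to the basis.

S(f_2,f_3): lcm = u^2v. S = 3v^3 + uv + 2u + 2v.
  leading term v^3: subtract (-2)·h_4 from 3v^3 + uv + 2u + 2v → uv + 2u
  leading term uv: subtract (-2)·f_1 from uv + 2u → -3v^2 - 2
  leading term v^2: subtract (-1)·h_5 from -3v^2 - 2 → 2u - 2v + 2
  leading term u: no divisor's leading term divides it; move 2u to the remainder.
  leading term v: no divisor's leading term divides it; move -2v to the remainder.
  leading term 1: no divisor's leading term divides it; move 2 to the remainder.
  remainder 2u - 2v + 2 ≠ 0; add h_6 = 2u - 2v + 2 to the basis.

S(f_1,h_4): lcm = uv^3. S = 3v^4 + 2uv^2 - 3uv + 2v^2.
  leading term v^4: subtract (-2v)·h_4 from 3v^4 + 2uv^2 - 3uv + 2v^2 → 2uv^2 - 3uv
  leading term uv^2: subtract (3v)·f_1 from 2uv^2 - 3uv → v^3 + 3v
  leading term v^3: subtract (-3)·h_4 from v^3 + 3v → 0
  remainder 0.

S(f_2,h_4): leading monomials are coprime, so the S-polynomial reduces to 0 (Buchberger's first criterion).
S(f_3,h_4): lcm = uv^3. S = 2v^3 - 3uv - 2v^2.
  leading term v^3: subtract (1)·h_4 from 2v^3 - 3uv - 2v^2 → -3uv - 2v^2 + v
  leading term uv: subtract (-1)·f_1 from -3uv - 2v^2 + v → -u + v - 1
  leading term u: subtract (3)·h_6 from -u + v - 1 → 0
  remainder 0.

S(f_1,h_5): lcm = uv^2. S = 3v^3 - 3u^2 - 2uv + u + 2v.
  leading term v^3: subtract (-2)·h_4 from 3v^3 - 3u^2 - 2uv + u + 2v → -3u^2 - 2uv + u
  leading term u^2: subtract (-1)·f_2 from -3u^2 - 2uv + u → -2uv + 2v^2 + 3u - 1
  leading term uv: subtract (-3)·f_1 from -2uv + 2v^2 + 3u - 1 → v^2 + 3
  leading term v^2: subtract (-2)·h_5 from v^2 + 3 → -3u + 3v - 3
  leading term u: subtract (2)·h_6 from -3u + 3v - 3 → 0
  remainder 0.

S(f_2,h_5): leading monomials are coprime, so the S-polynomial reduces to 0 (Buchberger's first criterion).
S(f_3,h_5): lcm = uv^2. S = -3u^2 + 3uv + 2v^2 + u - 2v.
  leading term u^2: subtract (-1)·f_2 from -3u^2 + 3uv + 2v^2 + u - 2v → 3uv - 3v^2 + 3u - 2v - 1
  leading term uv: subtract (1)·f_1 from 3uv - 3v^2 + 3u - 2v - 1 → 2v^2 - 3u - 2v
  leading term v^2: subtract (3)·h_5 from 2v^2 - 3u - 2v → -2u - 3v + 2
  leading term u: subtract (-1)·h_6 from -2u - 3v + 2 → 2v - 3
  leading term v: no divisor's leading term divides it; move 2v to the remainder.
  leading term 1: no divisor's leading term divides it; move -3 to the remainder.
  remainder 2v - 3 ≠ 0; add h_7 = 2v - 3 to the basis.

S(h_4,h_5): lcm = v^3. S = -3uv + 3v^2 - 3v.
  leading term uv: subtract (-1)·f_1 from -3uv + 3v^2 - 3v → -2v^2 - u - 3v - 1
  leading term v^2: subtract (-3)·h_5 from -2v^2 - u - 3v - 1 → -2u - 2v - 3
  leading term u: subtract (-1)·h_6 from -2u - 2v - 3 → 3v - 1
  leading term v: subtract (-2)·h_7 from 3v - 1 → 0
  remainder 0.

S(f_1,h_6): lcm = uv. S = -3v^2 + 2u - v + 2.
  leading term v^2: subtract (-1)·h_5 from -3v^2 + 2u - v + 2 → -3u - 3v - 1
  leading term u: subtract (2)·h_6 from -3u - 3v - 1 → v + 2
  leading term v: subtract (-3)·h_7 from v + 2 → 0
  remainder 0.

S(f_2,h_6): lcm = u^2. S = uv + 3v^2 + 2u + 2.
  leading term uv: subtract (-2)·f_1 from uv + 3v^2 + 2u + 2 → 0
  remainder 0.

S(f_3,h_6): lcm = uv. S = v^2 + v - 2.
  leading term v^2: subtract (-2)·h_5 from v^2 + v - 2 → -3u - 3v - 1
  leading term u: subtract (2)·h_6 from -3u - 3v - 1 → v + 2
  leading term v: subtract (-3)·h_7 from v + 2 → 0
  remainder 0.

S(h_4,h_6): leading monomials are coprime, so the S-polynomial reduces to 0 (Buchberger's first criterion).
S(h_5,h_6): leading monomials are coprime, so the S-polynomial reduces to 0 (Buchberger's first criterion).
S(f_1,h_7): lcm = uv. S = 3v^2 + 2.
  leading term v^2: subtract (1)·h_5 from 3v^2 + 2 → -2u + 2v - 2
  leading term u: subtract (-1)·h_6 from -2u + 2v - 2 → 0
  remainder 0.

S(f_2,h_7): leading monomials are coprime, so the S-polynomial reduces to 0 (Buchberger's first criterion).
S(f_3,h_7): lcm = uv. S = -2u + 2v - 2.
  leading term u: subtract (-1)·h_6 from -2u + 2v - 2 → 0
  remainder 0.

S(h_4,h_7): lcm = v^3. S = -2v^2 + 3v.
  leading term v^2: subtract (-3)·h_5 from -2v^2 + 3v → -u - 3v - 2
  leading term u: subtract (3)·h_6 from -u - 3v - 2 → 3v - 1
  leading term v: subtract (-2)·h_7 from 3v - 1 → 0
  remainder 0.

S(h_5,h_7): lcm = v^2. S = 3u + 2v - 1.
  leading term u: subtract (-2)·h_6 from 3u + 2v - 1 → -2v + 3
  leading term v: subtract (-1)·h_7 from -2v + 3 → 0
  remainder 0.

S(h_6,h_7): leading monomials are coprime, so the S-polynomial reduces to 0 (Buchberger's first criterion).
Every S-polynomial of the final basis reduces to 0, so we have a Gröbner basis.
Inter-reduce: drop elements whose leading term is divisible by another's, tail-reduce, and make monic.
Reduced Gröbner basis: {u + 3, v + 2}.
Label its elements g_1 = u + 3, g_2 = v + 2.

Reduce p = -2uv + 2u - 3v - 2 modulo G:
  leading term uv: subtract (-2v)·g_1 from -2uv + 2u - 3v - 2 → 2u + 3v - 2
  leading term u: subtract (2)·g_1 from 2u + 3v - 2 → 3v - 1
  leading term v: subtract (3)·g_2 from 3v - 1 → 0
  normal form = 0.
Since the normal form is 0, p ∈ I.

Ideal membership is decidable via reduction modulo a Gröbner basis.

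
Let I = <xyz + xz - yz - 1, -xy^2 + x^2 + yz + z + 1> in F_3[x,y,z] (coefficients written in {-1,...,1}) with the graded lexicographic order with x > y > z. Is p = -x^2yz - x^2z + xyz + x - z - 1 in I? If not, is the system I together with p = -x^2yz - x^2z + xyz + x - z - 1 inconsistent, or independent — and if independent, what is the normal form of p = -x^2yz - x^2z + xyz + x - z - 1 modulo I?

-x^2yz - x^2z + xyz + x - z - 1 is independent of I; its normal form modulo I is -z - 1.

First compute the reduced Gröbner basis of I by Buchberger's algorithm.
f_1 = xyz + xz - yz - 1, LT = xyz.
f_2 = -xy^2 + x^2 + yz + z + 1, LT = xy^2.

S(f_1,f_2): lcm = xy^2z. S = x^2z + xyz - y^2z + yz^2 + z^2 - y + z.
  reduce S modulo (f_1, f_2):
  remainder x^2z - y^2z + yz^2 - xz + yz + z^2 - y + z + 1 ≠ 0; add h_3 = x^2z - y^2z + yz^2 - xz + yz + z^2 - y + z + 1 to the basis.

S(f_1,h_3): lcm = x^2yz. S = y^3z - y^2z^2 + x^2z - y^2z - yz^2 + y^2 - yz - x - y.
  reduce S modulo (f_1, f_2, h_3):
  remainder y^3z - y^2z^2 + yz^2 + xz + y^2 + yz - z^2 - x - z - 1 ≠ 0; add h_4 = y^3z - y^2z^2 + yz^2 + xz + y^2 + yz - z^2 - x - z - 1 to the basis.

The other S-polynomials (S(f_2,h_3), S(f_1,h_4), S(f_2,h_4), S(h_3,h_4)) all reduce to 0 modulo the current basis, so we have a Gröbner basis.
Inter-reduce: drop elements whose leading term is divisible by another's, tail-reduce, and make monic.
Reduced Gröbner basis: {y^3z - y^2z^2 + yz^2 + xz + y^2 + yz - z^2 - x - z - 1, x^2z - y^2z + yz^2 - xz + yz + z^2 - y + z + 1, xy^2 - x^2 - yz - z - 1, xyz + xz - yz - 1}.
Label its elements g_1 = y^3z - y^2z^2 + yz^2 + xz + y^2 + yz - z^2 - x - z - 1, g_2 = x^2z - y^2z + yz^2 - xz + yz + z^2 - y + z + 1, g_3 = xy^2 - x^2 - yz - z - 1, g_4 = xyz + xz - yz - 1.

Reduce p = -x^2yz - x^2z + xyz + x - z - 1 modulo G:
  leading term x^2yz: subtract (-y)·g_2 from -x^2yz - x^2z + xyz + x - z - 1 → -y^3z + y^2z^2 - x^2z + y^2z + yz^2 - y^2 + yz + x + y - z - 1
  leading term y^3z: subtract (-1)·g_1 from -y^3z + y^2z^2 - x^2z + y^2z + yz^2 - y^2 + yz + x + y - z - 1 → -x^2z + y^2z - yz^2 + xz - yz - z^2 + y + z + 1
  leading term x^2z: subtract (-1)·g_2 from -x^2z + y^2z - yz^2 + xz - yz - z^2 + y + z + 1 → -z - 1
  leading term z: no divisor's leading term divides it; move -z to the remainder.
  leading term 1: no divisor's leading term divides it; move -1 to the remainder.
  normal form = -z - 1.
The normal form is nonzero, so p ∉ I. Since p minus its normal form lies in I, I + (p) = I + (r) where r = -z - 1; decide whether this ideal is the whole ring.
Run Buchberger on G together with r (pairs among the g_i already reduce to 0 since G is a Gröbner basis):
g_1 = y^3z - y^2z^2 + yz^2 + xz + y^2 + yz - z^2 - x - z - 1, LT = y^3z.
g_2 = x^2z - y^2z + yz^2 - xz + yz + z^2 - y + z + 1, LT = x^2z.
g_3 = xy^2 - x^2 - yz - z - 1, LT = xy^2.
g_4 = xyz + xz - yz - 1, LT = xyz.
r = -z - 1, LT = z.

S(g_1,r): lcm = y^3z. S = -y^2z^2 - y^3 + yz^2 + xz + y^2 + yz - z^2 - x - z - 1.
  reduce S modulo (g_1, g_2, g_3, g_4, r):
  remainder -y^3 + x - 1 ≠ 0; add m_6 = -y^3 + x - 1 to the basis.

S(g_2,r): lcm = x^2z. S = -y^2z + yz^2 - x^2 - xz + yz + z^2 - y + z + 1.
  reduce S modulo (g_1, g_2, g_3, g_4, r, m_6):
  remainder -x^2 + y^2 + x - y + 1 ≠ 0; add m_7 = -x^2 + y^2 + x - y + 1 to the basis.

S(g_4,r): lcm = xyz. S = -xy + xz - yz - 1.
  reduce S modulo (g_1, g_2, g_3, g_4, r, m_6, m_7):
  remainder -xy - x + y - 1 ≠ 0; add m_8 = -xy - x + y - 1 to the basis.

The other S-polynomials (S(g_1,g_2), S(g_1,g_3), S(g_1,g_4), S(g_2,g_3), S(g_2,g_4), S(g_3,g_4), S(g_3,r), S(g_1,m_6), S(g_2,m_6), S(g_3,m_6), S(g_4,m_6), S(r,m_6), S(g_1,m_7), S(g_2,m_7), S(g_3,m_7), S(g_4,m_7), S(r,m_7), S(m_6,m_7), S(g_1,m_8), S(g_2,m_8), S(g_3,m_8), S(g_4,m_8), S(r,m_8), S(m_6,m_8), S(m_7,m_8)) all reduce to 0 modulo the current basis, so we have a Gröbner basis.
Inter-reduce: drop elements whose leading term is divisible by another's, tail-reduce, and make monic.
Reduced Gröbner basis: {y^3 - x + 1, x^2 - y^2 - x + y - 1, xy + x - y + 1, z + 1}.
The reduced Gröbner basis of I + (p) is {y^3 - x + 1, x^2 - y^2 - x + y - 1, xy + x - y + 1, z + 1} ≠ {1}, a proper ideal, so the enlarged system stays consistent: p is independent of I, with normal form -z - 1.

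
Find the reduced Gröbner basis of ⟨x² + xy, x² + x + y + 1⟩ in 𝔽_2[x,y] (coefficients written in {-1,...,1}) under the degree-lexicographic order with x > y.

G = {x² + x + y + 1, xy + x + y + 1, y² + 1}

f_1 = x² + xy, LT = x².
f_2 = x² + x + y + 1, LT = x².

S(f_1,f_2): lcm = x². S = xy + x + y + 1.
  leading term xy: no divisor's leading term divides it; move xy to the remainder.
  leading term x: no divisor's leading term divides it; move x to the remainder.
  leading term y: no divisor's leading term divides it; move y to the remainder.
  leading term 1: no divisor's leading term divides it; move 1 to the remainder.
  remainder xy + x + y + 1 ≠ 0; add g_3 = xy + x + y + 1 to the basis.

S(f_1,g_3): lcm = x²y. S = xy² + x² + xy + x.
  leading term xy²: subtract (y)·g_3 from xy² + x² + xy + x → x² + y² + x + y
  leading term x²: subtract (1)·f_1 from x² + y² + x + y → xy + y² + x + y
  leading term xy: subtract (1)·g_3 from xy + y² + x + y → y² + 1
  leading term y²: no divisor's leading term divides it; move y² to the remainder.
  leading term 1: no divisor's leading term divides it; move 1 to the remainder.
  remainder y² + 1 ≠ 0; add g_4 = y² + 1 to the basis.

The other S-polynomials (S(f_2,g_3), S(f_1,g_4), S(f_2,g_4), S(g_3,g_4)) all reduce to 0 modulo the current basis, so we have a Gröbner basis.
Inter-reduce: drop elements whose leading term is divisible by another's, tail-reduce, and make monic.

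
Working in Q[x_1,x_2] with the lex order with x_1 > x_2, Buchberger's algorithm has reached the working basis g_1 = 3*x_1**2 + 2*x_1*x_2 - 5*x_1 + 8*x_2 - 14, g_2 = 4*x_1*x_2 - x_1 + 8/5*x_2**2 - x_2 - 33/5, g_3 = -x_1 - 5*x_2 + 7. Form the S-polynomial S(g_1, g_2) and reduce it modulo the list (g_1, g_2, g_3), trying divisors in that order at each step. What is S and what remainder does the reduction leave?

S(g_1, g_2) = 1/4*x_1**2 + 4/15*x_1*x_2**2 - 17/12*x_1*x_2 + 33/20*x_1 + 8/3*x_2**2 - 14/3*x_2; remainder on division = -8/75*x_2**3 + 167/50*x_2**2 - 1371/100*x_2 + 3143/300.

lcm(LM(g_1), LM(g_2)) = x_1**2*x_2.
S = (lcm/LT(g_1))·g_1 − (lcm/LT(g_2))·g_2 = 1/4*x_1**2 + 4/15*x_1*x_2**2 - 17/12*x_1*x_2 + 33/20*x_1 + 8/3*x_2**2 - 14/3*x_2.
Reduce S modulo (g_1, g_2, g_3) in that order:
  leading term x_1**2: subtract (1/12)·g_1 from 1/4*x_1**2 + 4/15*x_1*x_2**2 - 17/12*x_1*x_2 + 33/20*x_1 + 8/3*x_2**2 - 14/3*x_2 → 4/15*x_1*x_2**2 - 19/12*x_1*x_2 + 31/15*x_1 + 8/3*x_2**2 - 16/3*x_2 + 7/6
  leading term x_1*x_2**2: subtract (1/15*x_2)·g_2 from 4/15*x_1*x_2**2 - 19/12*x_1*x_2 + 31/15*x_1 + 8/3*x_2**2 - 16/3*x_2 + 7/6 → -91/60*x_1*x_2 + 31/15*x_1 - 8/75*x_2**3 + 41/15*x_2**2 - 367/75*x_2 + 7/6
  leading term x_1*x_2: subtract (-91/240)·g_2 from -91/60*x_1*x_2 + 31/15*x_1 - 8/75*x_2**3 + 41/15*x_2**2 - 367/75*x_2 + 7/6 → 27/16*x_1 - 8/75*x_2**3 + 167/50*x_2**2 - 2109/400*x_2 - 1603/1200
  leading term x_1: subtract (-27/16)·g_3 from 27/16*x_1 - 8/75*x_2**3 + 167/50*x_2**2 - 2109/400*x_2 - 1603/1200 → -8/75*x_2**3 + 167/50*x_2**2 - 1371/100*x_2 + 3143/300
  leading term x_2**3: no divisor's leading term divides it; move -8/75*x_2**3 to the remainder.
  leading term x_2**2: no divisor's leading term divides it; move 167/50*x_2**2 to the remainder.
  leading term x_2: no divisor's leading term divides it; move -1371/100*x_2 to the remainder.
  leading term 1: no divisor's leading term divides it; move 3143/300 to the remainder.
The remainder -8/75*x_2**3 + 167/50*x_2**2 - 1371/100*x_2 + 3143/300 is nonzero, so it would be added as the next basis element.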